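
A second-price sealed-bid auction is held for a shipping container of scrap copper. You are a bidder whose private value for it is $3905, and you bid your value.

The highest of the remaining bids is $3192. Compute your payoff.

Your bid $3905 exceeds the highest competing bid $3192, so you win.
In a second-price auction the winner pays the second-highest bid, $3192.
Payoff = value − price = $3905 − $3192 = $713.

$713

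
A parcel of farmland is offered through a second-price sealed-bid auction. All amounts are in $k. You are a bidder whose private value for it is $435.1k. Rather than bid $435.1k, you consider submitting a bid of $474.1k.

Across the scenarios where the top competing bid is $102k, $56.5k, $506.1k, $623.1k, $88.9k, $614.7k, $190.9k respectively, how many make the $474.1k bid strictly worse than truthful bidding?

0

The deviation hurts exactly when the highest competing bid lies strictly between $435.1k and $474.1k — overbidding then wins at a price above your value.
$102k: below both → same outcome either way.
$56.5k: below both → same outcome either way.
$506.1k: above both → same outcome either way.
$623.1k: above both → same outcome either way.
$88.9k: below both → same outcome either way.
$614.7k: above both → same outcome either way.
$190.9k: below both → same outcome either way.
Count: 0.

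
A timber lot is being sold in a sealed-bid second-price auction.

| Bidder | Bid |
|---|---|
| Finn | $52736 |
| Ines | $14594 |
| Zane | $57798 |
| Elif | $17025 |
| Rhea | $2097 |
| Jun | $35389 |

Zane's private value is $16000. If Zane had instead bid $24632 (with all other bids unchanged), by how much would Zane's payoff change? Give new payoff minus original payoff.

$36736

The highest bid among the other bidders is $52736; Zane's bid doesn't change that.
Original bid $57798: Zane is highest, pays the top rival bid $52736; payoff $16000 − $52736 = −$36736.
Alternative bid $24632: Zane is not highest (top rival bid is $52736); payoff $0.
Change in payoff = $0 − (−$36736) = $36736.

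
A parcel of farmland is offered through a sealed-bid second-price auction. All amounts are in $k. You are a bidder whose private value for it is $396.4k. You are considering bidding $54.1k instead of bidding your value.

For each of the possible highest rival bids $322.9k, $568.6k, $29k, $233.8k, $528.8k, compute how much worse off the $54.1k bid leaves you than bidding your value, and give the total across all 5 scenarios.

$236.1k

The deviation costs you only when the competing bid falls strictly between $54.1k and $396.4k; elsewhere both bids give the same outcome.
$322.9k: truthful payoff $73.5k, deviation payoff $0k → loss $73.5k.
$568.6k: outcomes coincide → loss $0k.
$29k: outcomes coincide → loss $0k.
$233.8k: truthful payoff $162.6k, deviation payoff $0k → loss $162.6k.
$528.8k: outcomes coincide → loss $0k.
Total loss = $73.5k + $162.6k = $236.1k.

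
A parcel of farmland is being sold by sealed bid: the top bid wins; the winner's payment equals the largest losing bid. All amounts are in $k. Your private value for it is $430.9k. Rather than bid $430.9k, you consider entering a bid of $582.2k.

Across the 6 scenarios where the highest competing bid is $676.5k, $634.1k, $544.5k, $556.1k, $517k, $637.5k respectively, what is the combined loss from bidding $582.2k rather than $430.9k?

The deviation costs you only when the competing bid falls strictly between $430.9k and $582.2k; elsewhere both bids give the same outcome.
$676.5k: outcomes coincide → loss $0k.
$634.1k: outcomes coincide → loss $0k.
$544.5k: truthful payoff $0k, deviation payoff −$113.6k → loss $113.6k.
$556.1k: truthful payoff $0k, deviation payoff −$125.2k → loss $125.2k.
$517k: truthful payoff $0k, deviation payoff −$86.1k → loss $86.1k.
$637.5k: outcomes coincide → loss $0k.
Total loss = $113.6k + $125.2k + $86.1k = $324.9k.

$324.9k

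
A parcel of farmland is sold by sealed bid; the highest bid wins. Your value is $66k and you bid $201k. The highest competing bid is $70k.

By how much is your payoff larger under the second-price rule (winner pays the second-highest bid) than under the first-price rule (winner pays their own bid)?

You have the highest bid, so you win under either rule.
Second-price: pay $70k → payoff −$4k.
First-price: pay your own bid $201k → payoff −$135k.
Difference = −$4k − (−$135k) = $131k.

$131k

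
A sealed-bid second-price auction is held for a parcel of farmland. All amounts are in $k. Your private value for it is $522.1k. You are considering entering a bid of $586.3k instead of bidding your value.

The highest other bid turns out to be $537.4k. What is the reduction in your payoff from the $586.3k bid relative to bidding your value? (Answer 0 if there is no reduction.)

Bidding your value $522.1k: you lose (since $522.1k < $537.4k). Payoff $0k.
Bidding $586.3k: you win and pay $537.4k. Payoff $522.1k − $537.4k = −$15.3k.
The competing bid $537.4k lies between your value and your inflated bid, so overbidding wins an item priced above your value.
Loss from deviating = $0k − (−$15.3k) = $15.3k.
Because the price is fixed by the runner-up's bid, deviating from your value can only change a good outcome into a bad one — never the reverse.

$15.3k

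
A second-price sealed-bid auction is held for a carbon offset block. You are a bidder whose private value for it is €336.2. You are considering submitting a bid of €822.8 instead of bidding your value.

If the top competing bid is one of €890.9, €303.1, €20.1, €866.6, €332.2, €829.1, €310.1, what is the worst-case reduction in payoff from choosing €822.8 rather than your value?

€890.9: same outcome either way → loss €0.
€303.1: same outcome either way → loss €0.
€20.1: same outcome either way → loss €0.
€866.6: same outcome either way → loss €0.
€332.2: same outcome either way → loss €0.
€829.1: same outcome either way → loss €0.
€310.1: same outcome either way → loss €0.
Maximum loss: €0.

€0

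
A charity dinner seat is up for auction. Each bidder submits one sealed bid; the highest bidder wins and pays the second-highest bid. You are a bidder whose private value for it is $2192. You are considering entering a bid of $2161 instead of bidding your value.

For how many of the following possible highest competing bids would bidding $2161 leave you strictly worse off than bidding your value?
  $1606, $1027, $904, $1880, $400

0

The deviation hurts exactly when the highest competing bid lies strictly between $2161 and $2192 — underbidding then forfeits a profitable win.
$1606: below both → same outcome either way.
$1027: below both → same outcome either way.
$904: below both → same outcome either way.
$1880: below both → same outcome either way.
$400: below both → same outcome either way.
Count: 0.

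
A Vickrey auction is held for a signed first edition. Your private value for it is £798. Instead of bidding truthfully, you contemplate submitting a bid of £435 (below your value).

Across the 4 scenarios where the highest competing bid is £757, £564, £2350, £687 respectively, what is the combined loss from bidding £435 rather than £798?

£386

The deviation costs you only when the competing bid falls strictly between £435 and £798; elsewhere both bids give the same outcome.
£757: truthful payoff £41, deviation payoff £0 → loss £41.
£564: truthful payoff £234, deviation payoff £0 → loss £234.
£2350: outcomes coincide → loss £0.
£687: truthful payoff £111, deviation payoff £0 → loss £111.
Total loss = £41 + £234 + £111 = £386.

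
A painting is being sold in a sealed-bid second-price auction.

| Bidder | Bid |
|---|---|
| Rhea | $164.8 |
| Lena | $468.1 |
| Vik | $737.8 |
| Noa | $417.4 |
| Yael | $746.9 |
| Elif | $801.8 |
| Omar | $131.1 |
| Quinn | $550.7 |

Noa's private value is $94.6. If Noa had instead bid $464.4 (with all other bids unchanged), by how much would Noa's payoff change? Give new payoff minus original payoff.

$0

The highest bid among the other bidders is $801.8; Noa's bid doesn't change that.
Original bid $417.4: Noa is not highest (top rival bid is $801.8); payoff $0.
Alternative bid $464.4: Noa is not highest (top rival bid is $801.8); payoff $0.
Change in payoff = $0 − ($0) = $0.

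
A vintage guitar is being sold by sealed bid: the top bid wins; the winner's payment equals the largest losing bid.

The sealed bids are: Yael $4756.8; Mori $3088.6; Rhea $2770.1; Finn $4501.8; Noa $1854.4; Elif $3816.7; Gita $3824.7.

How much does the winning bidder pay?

Highest bid: Yael at $4756.8, so Yael wins.
Second-highest bid: Finn at $4501.8 — that is the price the winner pays.

$4501.8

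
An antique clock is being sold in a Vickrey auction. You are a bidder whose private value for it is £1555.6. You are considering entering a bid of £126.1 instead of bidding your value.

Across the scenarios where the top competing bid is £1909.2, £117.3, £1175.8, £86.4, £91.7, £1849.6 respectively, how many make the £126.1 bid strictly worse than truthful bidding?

The deviation hurts exactly when the highest competing bid lies strictly between £126.1 and £1555.6 — underbidding then forfeits a profitable win.
£1909.2: above both → same outcome either way.
£117.3: below both → same outcome either way.
£1175.8: inside the interval → strictly worse (loss £379.8).
£86.4: below both → same outcome either way.
£91.7: below both → same outcome either way.
£1849.6: above both → same outcome either way.
Count: 1.

1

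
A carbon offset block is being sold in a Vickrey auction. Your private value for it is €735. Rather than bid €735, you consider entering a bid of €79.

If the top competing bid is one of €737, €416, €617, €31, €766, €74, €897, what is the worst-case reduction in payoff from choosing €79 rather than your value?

€737: same outcome either way → loss €0.
€416: truthful gives €319, deviation gives €0 → loss €319.
€617: truthful gives €118, deviation gives €0 → loss €118.
€31: same outcome either way → loss €0.
€766: same outcome either way → loss €0.
€74: same outcome either way → loss €0.
€897: same outcome either way → loss €0.
Maximum loss: €319.

€319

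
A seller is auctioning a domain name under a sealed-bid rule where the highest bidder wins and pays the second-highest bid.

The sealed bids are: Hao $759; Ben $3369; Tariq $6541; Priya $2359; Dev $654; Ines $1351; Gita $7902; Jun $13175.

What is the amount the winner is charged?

Highest bid: Jun at $13175, so Jun wins.
Second-highest bid: Gita at $7902 — that is the price the winner pays.

$7902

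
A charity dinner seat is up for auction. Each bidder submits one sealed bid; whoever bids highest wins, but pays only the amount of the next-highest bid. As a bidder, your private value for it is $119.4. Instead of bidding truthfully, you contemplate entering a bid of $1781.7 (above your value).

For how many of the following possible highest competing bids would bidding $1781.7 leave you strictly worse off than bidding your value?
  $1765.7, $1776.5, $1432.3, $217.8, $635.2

The deviation hurts exactly when the highest competing bid lies strictly between $119.4 and $1781.7 — overbidding then wins at a price above your value.
$1765.7: inside the interval → strictly worse (loss $1646.3).
$1776.5: inside the interval → strictly worse (loss $1657.1).
$1432.3: inside the interval → strictly worse (loss $1312.9).
$217.8: inside the interval → strictly worse (loss $98.4).
$635.2: inside the interval → strictly worse (loss $515.8).
Count: 5.

5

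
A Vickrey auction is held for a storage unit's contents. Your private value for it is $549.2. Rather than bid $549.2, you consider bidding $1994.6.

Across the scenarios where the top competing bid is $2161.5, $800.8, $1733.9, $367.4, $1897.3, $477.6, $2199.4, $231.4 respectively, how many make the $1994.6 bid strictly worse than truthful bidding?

3

The deviation hurts exactly when the highest competing bid lies strictly between $549.2 and $1994.6 — overbidding then wins at a price above your value.
$2161.5: above both → same outcome either way.
$800.8: inside the interval → strictly worse (loss $251.6).
$1733.9: inside the interval → strictly worse (loss $1184.7).
$367.4: below both → same outcome either way.
$1897.3: inside the interval → strictly worse (loss $1348.1).
$477.6: below both → same outcome either way.
$2199.4: above both → same outcome either way.
$231.4: below both → same outcome either way.
Count: 3.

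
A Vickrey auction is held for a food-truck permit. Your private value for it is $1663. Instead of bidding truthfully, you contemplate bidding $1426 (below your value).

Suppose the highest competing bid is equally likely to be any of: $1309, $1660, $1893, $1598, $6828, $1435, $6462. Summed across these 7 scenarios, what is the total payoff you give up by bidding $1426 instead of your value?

The deviation costs you only when the competing bid falls strictly between $1426 and $1663; elsewhere both bids give the same outcome.
$1309: outcomes coincide → loss $0.
$1660: truthful payoff $3, deviation payoff $0 → loss $3.
$1893: outcomes coincide → loss $0.
$1598: truthful payoff $65, deviation payoff $0 → loss $65.
$6828: outcomes coincide → loss $0.
$1435: truthful payoff $228, deviation payoff $0 → loss $228.
$6462: outcomes coincide → loss $0.
Total loss = $3 + $65 + $228 = $296.

$296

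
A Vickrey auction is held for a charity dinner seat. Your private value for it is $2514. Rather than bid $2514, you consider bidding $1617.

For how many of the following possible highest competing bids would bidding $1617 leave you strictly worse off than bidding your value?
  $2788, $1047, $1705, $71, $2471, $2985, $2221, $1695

4

The deviation hurts exactly when the highest competing bid lies strictly between $1617 and $2514 — underbidding then forfeits a profitable win.
$2788: above both → same outcome either way.
$1047: below both → same outcome either way.
$1705: inside the interval → strictly worse (loss $809).
$71: below both → same outcome either way.
$2471: inside the interval → strictly worse (loss $43).
$2985: above both → same outcome either way.
$2221: inside the interval → strictly worse (loss $293).
$1695: inside the interval → strictly worse (loss $819).
Count: 4.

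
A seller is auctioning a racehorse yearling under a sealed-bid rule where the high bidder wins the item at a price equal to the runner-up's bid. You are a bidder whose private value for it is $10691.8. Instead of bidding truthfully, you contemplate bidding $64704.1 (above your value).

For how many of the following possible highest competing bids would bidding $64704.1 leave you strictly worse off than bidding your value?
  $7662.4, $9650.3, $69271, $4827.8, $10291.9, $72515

0

The deviation hurts exactly when the highest competing bid lies strictly between $10691.8 and $64704.1 — overbidding then wins at a price above your value.
$7662.4: below both → same outcome either way.
$9650.3: below both → same outcome either way.
$69271: above both → same outcome either way.
$4827.8: below both → same outcome either way.
$10291.9: below both → same outcome either way.
$72515: above both → same outcome either way.
Count: 0.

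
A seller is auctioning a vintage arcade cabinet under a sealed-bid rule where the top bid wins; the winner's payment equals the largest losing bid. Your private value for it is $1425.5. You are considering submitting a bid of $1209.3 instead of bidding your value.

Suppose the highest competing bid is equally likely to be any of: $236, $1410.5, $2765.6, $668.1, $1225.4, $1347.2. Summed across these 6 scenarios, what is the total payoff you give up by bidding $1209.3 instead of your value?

The deviation costs you only when the competing bid falls strictly between $1209.3 and $1425.5; elsewhere both bids give the same outcome.
$236: outcomes coincide → loss $0.
$1410.5: truthful payoff $15, deviation payoff $0 → loss $15.
$2765.6: outcomes coincide → loss $0.
$668.1: outcomes coincide → loss $0.
$1225.4: truthful payoff $200.1, deviation payoff $0 → loss $200.1.
$1347.2: truthful payoff $78.3, deviation payoff $0 → loss $78.3.
Total loss = $15 + $200.1 + $78.3 = $293.4.
Because the price is fixed by the runner-up's bid, deviating from your value can only change a good outcome into a bad one — never the reverse.

$293.4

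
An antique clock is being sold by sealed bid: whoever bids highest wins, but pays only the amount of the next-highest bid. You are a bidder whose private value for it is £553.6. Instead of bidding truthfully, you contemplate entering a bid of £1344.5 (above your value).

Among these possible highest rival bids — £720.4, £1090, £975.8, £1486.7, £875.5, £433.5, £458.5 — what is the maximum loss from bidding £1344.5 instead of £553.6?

£536.4

£720.4: truthful gives £0, deviation gives −£166.8 → loss £166.8.
£1090: truthful gives £0, deviation gives −£536.4 → loss £536.4.
£975.8: truthful gives £0, deviation gives −£422.2 → loss £422.2.
£1486.7: same outcome either way → loss £0.
£875.5: truthful gives £0, deviation gives −£321.9 → loss £321.9.
£433.5: same outcome either way → loss £0.
£458.5: same outcome either way → loss £0.
Maximum loss: £536.4.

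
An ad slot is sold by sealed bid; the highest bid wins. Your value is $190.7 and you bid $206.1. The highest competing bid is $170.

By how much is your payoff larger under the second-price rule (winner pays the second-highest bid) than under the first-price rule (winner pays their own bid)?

You have the highest bid, so you win under either rule.
Second-price: pay $170 → payoff $20.7.
First-price: pay your own bid $206.1 → payoff −$15.4.
Difference = $20.7 − (−$15.4) = $36.1.

$36.1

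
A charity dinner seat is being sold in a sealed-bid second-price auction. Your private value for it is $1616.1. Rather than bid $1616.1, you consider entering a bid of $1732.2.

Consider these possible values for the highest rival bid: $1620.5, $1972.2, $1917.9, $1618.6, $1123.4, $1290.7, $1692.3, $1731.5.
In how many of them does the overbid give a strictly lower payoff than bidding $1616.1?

The deviation hurts exactly when the highest competing bid lies strictly between $1616.1 and $1732.2 — overbidding then wins at a price above your value.
$1620.5: inside the interval → strictly worse (loss $4.4).
$1972.2: above both → same outcome either way.
$1917.9: above both → same outcome either way.
$1618.6: inside the interval → strictly worse (loss $2.5).
$1123.4: below both → same outcome either way.
$1290.7: below both → same outcome either way.
$1692.3: inside the interval → strictly worse (loss $76.2).
$1731.5: inside the interval → strictly worse (loss $115.4).
Count: 4.

4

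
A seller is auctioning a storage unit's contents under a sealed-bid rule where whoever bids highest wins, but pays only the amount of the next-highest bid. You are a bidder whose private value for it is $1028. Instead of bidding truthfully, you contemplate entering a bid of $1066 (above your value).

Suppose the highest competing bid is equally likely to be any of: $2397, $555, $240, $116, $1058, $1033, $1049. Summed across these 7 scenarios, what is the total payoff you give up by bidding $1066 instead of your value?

$56

The deviation costs you only when the competing bid falls strictly between $1028 and $1066; elsewhere both bids give the same outcome.
$2397: outcomes coincide → loss $0.
$555: outcomes coincide → loss $0.
$240: outcomes coincide → loss $0.
$116: outcomes coincide → loss $0.
$1058: truthful payoff $0, deviation payoff −$30 → loss $30.
$1033: truthful payoff $0, deviation payoff −$5 → loss $5.
$1049: truthful payoff $0, deviation payoff −$21 → loss $21.
Total loss = $30 + $5 + $21 = $56.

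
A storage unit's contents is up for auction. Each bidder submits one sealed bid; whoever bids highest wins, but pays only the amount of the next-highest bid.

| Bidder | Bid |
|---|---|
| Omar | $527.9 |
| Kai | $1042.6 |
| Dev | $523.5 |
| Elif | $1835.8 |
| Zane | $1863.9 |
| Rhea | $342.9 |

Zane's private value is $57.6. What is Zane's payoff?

−$1778.2

Highest bid: Zane at $1863.9, so Zane wins.
Second-highest bid: Elif at $1835.8 — that is the price the winner pays.
Zane's payoff = value − price = $57.6 − $1835.8 = −$1778.2.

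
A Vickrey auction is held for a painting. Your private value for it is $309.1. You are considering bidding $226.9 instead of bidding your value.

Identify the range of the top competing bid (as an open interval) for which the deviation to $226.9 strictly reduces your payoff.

($226.9, $309.1)

If the competing bid is below $226.9, both bids win at the same price — no difference.
If it is above $309.1, both bids lose — no difference.
If it lies strictly between $226.9 and $309.1, bidding your value wins at a price below your value (positive payoff) while bidding $226.9 loses (payoff 0).
So the deviation strictly hurts on the open interval ($226.9, $309.1).
Because the price is fixed by the runner-up's bid, deviating from your value can only change a good outcome into a bad one — never the reverse.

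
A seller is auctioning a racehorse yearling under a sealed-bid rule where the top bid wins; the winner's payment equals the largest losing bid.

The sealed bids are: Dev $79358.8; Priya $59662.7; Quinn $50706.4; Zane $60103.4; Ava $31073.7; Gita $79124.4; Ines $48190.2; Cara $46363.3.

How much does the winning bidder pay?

Highest bid: Dev at $79358.8, so Dev wins.
Second-highest bid: Gita at $79124.4 — that is the price the winner pays.

$79124.4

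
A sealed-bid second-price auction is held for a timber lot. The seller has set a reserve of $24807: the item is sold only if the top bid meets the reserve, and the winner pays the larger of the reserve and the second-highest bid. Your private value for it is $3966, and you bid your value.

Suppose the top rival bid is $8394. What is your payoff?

Your bid $3966 is below the highest competing bid $8394, so you lose. Payoff $0.

$0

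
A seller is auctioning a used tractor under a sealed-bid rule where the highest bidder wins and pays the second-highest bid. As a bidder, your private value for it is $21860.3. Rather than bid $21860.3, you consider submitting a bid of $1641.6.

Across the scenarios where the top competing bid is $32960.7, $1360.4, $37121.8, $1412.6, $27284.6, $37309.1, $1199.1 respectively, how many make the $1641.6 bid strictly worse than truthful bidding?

0

The deviation hurts exactly when the highest competing bid lies strictly between $1641.6 and $21860.3 — underbidding then forfeits a profitable win.
$32960.7: above both → same outcome either way.
$1360.4: below both → same outcome either way.
$37121.8: above both → same outcome either way.
$1412.6: below both → same outcome either way.
$27284.6: above both → same outcome either way.
$37309.1: above both → same outcome either way.
$1199.1: below both → same outcome either way.
Count: 0.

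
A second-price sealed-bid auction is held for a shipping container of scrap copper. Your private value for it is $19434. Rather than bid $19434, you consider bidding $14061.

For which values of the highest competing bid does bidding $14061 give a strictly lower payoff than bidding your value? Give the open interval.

If the competing bid is below $14061, both bids win at the same price — no difference.
If it is above $19434, both bids lose — no difference.
If it lies strictly between $14061 and $19434, bidding your value wins at a price below your value (positive payoff) while bidding $14061 loses (payoff 0).
So the deviation strictly hurts on the open interval ($14061, $19434).

($14061, $19434)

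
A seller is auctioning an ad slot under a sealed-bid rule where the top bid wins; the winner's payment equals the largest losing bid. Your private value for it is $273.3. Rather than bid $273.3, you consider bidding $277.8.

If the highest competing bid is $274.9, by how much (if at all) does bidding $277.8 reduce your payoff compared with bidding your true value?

Bidding your value $273.3: you lose (since $273.3 < $274.9). Payoff $0.
Bidding $277.8: you win and pay $274.9. Payoff $273.3 − $274.9 = −$1.6.
The competing bid $274.9 lies between your value and your inflated bid, so overbidding wins an item priced above your value.
Loss from deviating = $0 − (−$1.6) = $1.6.

$1.6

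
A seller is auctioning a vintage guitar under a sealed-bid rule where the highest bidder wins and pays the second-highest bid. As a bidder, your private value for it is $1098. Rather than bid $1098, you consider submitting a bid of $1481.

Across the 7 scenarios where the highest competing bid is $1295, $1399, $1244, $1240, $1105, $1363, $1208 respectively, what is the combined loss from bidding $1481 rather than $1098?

The deviation costs you only when the competing bid falls strictly between $1098 and $1481; elsewhere both bids give the same outcome.
$1295: truthful payoff $0, deviation payoff −$197 → loss $197.
$1399: truthful payoff $0, deviation payoff −$301 → loss $301.
$1244: truthful payoff $0, deviation payoff −$146 → loss $146.
$1240: truthful payoff $0, deviation payoff −$142 → loss $142.
$1105: truthful payoff $0, deviation payoff −$7 → loss $7.
$1363: truthful payoff $0, deviation payoff −$265 → loss $265.
$1208: truthful payoff $0, deviation payoff −$110 → loss $110.
Total loss = $197 + $301 + $146 + $142 + $7 + $265 + $110 = $1168.

$1168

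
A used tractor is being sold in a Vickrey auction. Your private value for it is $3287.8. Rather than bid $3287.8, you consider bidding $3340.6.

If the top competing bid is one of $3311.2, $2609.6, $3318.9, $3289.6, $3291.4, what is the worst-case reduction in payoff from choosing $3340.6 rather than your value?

$31.1

$3311.2: truthful gives $0, deviation gives −$23.4 → loss $23.4.
$2609.6: same outcome either way → loss $0.
$3318.9: truthful gives $0, deviation gives −$31.1 → loss $31.1.
$3289.6: truthful gives $0, deviation gives −$1.8 → loss $1.8.
$3291.4: truthful gives $0, deviation gives −$3.6 → loss $3.6.
Maximum loss: $31.1.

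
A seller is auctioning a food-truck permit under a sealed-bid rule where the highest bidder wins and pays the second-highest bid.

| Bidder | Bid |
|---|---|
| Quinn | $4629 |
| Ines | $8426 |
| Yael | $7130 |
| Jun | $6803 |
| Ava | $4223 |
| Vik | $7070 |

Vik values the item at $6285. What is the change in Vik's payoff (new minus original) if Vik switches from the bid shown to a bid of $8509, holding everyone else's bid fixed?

The highest bid among the other bidders is $8426; Vik's bid doesn't change that.
Original bid $7070: Vik is not highest (top rival bid is $8426); payoff $0.
Alternative bid $8509: Vik is highest, pays the top rival bid $8426; payoff $6285 − $8426 = −$2141.
Change in payoff = −$2141 − ($0) = −$2141.

−$2141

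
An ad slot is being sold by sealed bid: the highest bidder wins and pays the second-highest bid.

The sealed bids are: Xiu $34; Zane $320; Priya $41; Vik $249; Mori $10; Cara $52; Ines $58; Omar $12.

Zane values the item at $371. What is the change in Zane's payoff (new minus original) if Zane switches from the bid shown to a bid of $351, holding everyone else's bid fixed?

$0

The highest bid among the other bidders is $249; Zane's bid doesn't change that.
Original bid $320: Zane is highest, pays the top rival bid $249; payoff $371 − $249 = $122.
Alternative bid $351: Zane is highest, pays the top rival bid $249; payoff $371 − $249 = $122.
Change in payoff = $122 − ($122) = $0.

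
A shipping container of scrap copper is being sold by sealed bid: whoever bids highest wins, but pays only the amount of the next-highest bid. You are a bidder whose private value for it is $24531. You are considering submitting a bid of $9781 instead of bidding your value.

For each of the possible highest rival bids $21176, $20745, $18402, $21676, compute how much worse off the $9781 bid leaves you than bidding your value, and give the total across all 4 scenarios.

The deviation costs you only when the competing bid falls strictly between $9781 and $24531; elsewhere both bids give the same outcome.
$21176: truthful payoff $3355, deviation payoff $0 → loss $3355.
$20745: truthful payoff $3786, deviation payoff $0 → loss $3786.
$18402: truthful payoff $6129, deviation payoff $0 → loss $6129.
$21676: truthful payoff $2855, deviation payoff $0 → loss $2855.
Total loss = $3355 + $3786 + $6129 + $2855 = $16125.

$16125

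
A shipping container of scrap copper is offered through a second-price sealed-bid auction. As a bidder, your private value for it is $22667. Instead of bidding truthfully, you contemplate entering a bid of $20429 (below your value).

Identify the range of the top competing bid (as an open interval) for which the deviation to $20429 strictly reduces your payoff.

($20429, $22667)

If the competing bid is below $20429, both bids win at the same price — no difference.
If it is above $22667, both bids lose — no difference.
If it lies strictly between $20429 and $22667, bidding your value wins at a price below your value (positive payoff) while bidding $20429 loses (payoff 0).
So the deviation strictly hurts on the open interval ($20429, $22667).
Because the price is fixed by the runner-up's bid, deviating from your value can only change a good outcome into a bad one — never the reverse.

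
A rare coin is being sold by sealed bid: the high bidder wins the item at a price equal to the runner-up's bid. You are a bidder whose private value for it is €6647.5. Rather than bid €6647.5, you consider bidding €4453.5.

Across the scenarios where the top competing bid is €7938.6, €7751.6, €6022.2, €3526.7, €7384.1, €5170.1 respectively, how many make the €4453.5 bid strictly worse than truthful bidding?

2

The deviation hurts exactly when the highest competing bid lies strictly between €4453.5 and €6647.5 — underbidding then forfeits a profitable win.
€7938.6: above both → same outcome either way.
€7751.6: above both → same outcome either way.
€6022.2: inside the interval → strictly worse (loss €625.3).
€3526.7: below both → same outcome either way.
€7384.1: above both → same outcome either way.
€5170.1: inside the interval → strictly worse (loss €1477.4).
Count: 2.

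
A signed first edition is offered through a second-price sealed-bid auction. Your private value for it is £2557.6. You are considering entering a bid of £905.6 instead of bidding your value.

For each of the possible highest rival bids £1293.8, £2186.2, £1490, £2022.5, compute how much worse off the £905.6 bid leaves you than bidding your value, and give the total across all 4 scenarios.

The deviation costs you only when the competing bid falls strictly between £905.6 and £2557.6; elsewhere both bids give the same outcome.
£1293.8: truthful payoff £1263.8, deviation payoff £0 → loss £1263.8.
£2186.2: truthful payoff £371.4, deviation payoff £0 → loss £371.4.
£1490: truthful payoff £1067.6, deviation payoff £0 → loss £1067.6.
£2022.5: truthful payoff £535.1, deviation payoff £0 → loss £535.1.
Total loss = £1263.8 + £371.4 + £1067.6 + £535.1 = £3237.9.
Because the price is fixed by the runner-up's bid, deviating from your value can only change a good outcome into a bad one — never the reverse.

£3237.9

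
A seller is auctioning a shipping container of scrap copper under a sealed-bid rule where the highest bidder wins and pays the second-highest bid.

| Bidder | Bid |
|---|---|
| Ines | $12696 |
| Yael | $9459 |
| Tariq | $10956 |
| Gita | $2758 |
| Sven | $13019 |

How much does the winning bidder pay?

$12696

Highest bid: Sven at $13019, so Sven wins.
Second-highest bid: Ines at $12696 — that is the price the winner pays.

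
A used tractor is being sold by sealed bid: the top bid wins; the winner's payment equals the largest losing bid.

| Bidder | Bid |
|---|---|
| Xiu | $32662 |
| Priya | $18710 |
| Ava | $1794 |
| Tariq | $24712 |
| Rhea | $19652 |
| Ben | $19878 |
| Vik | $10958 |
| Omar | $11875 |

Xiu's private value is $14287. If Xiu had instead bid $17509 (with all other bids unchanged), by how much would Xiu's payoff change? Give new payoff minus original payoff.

$10425

The highest bid among the other bidders is $24712; Xiu's bid doesn't change that.
Original bid $32662: Xiu is highest, pays the top rival bid $24712; payoff $14287 − $24712 = −$10425.
Alternative bid $17509: Xiu is not highest (top rival bid is $24712); payoff $0.
Change in payoff = $0 − (−$10425) = $10425.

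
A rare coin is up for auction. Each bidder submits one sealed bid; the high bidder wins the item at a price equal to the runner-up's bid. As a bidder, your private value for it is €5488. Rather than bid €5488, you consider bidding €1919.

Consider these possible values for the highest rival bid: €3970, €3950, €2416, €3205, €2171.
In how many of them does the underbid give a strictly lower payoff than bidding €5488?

5

The deviation hurts exactly when the highest competing bid lies strictly between €1919 and €5488 — underbidding then forfeits a profitable win.
€3970: inside the interval → strictly worse (loss €1518).
€3950: inside the interval → strictly worse (loss €1538).
€2416: inside the interval → strictly worse (loss €3072).
€3205: inside the interval → strictly worse (loss €2283).
€2171: inside the interval → strictly worse (loss €3317).
Count: 5.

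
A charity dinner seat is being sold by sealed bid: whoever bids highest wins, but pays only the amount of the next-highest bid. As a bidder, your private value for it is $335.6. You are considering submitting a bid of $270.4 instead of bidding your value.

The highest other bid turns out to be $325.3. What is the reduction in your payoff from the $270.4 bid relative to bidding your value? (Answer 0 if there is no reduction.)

$10.3

Bidding your value $335.6: you win (since $335.6 > $325.3) and pay $325.3. Payoff $10.3.
Bidding $270.4: you lose. Payoff $0.
The competing bid $325.3 lies between your shaded bid and your value, so underbidding forfeits an item you could have won at a profitable price.
Loss from deviating = $10.3 − ($0) = $10.3.
Truthful bidding weakly dominates here: raising your bid can only win items priced above your value, and lowering it can only forfeit items priced below.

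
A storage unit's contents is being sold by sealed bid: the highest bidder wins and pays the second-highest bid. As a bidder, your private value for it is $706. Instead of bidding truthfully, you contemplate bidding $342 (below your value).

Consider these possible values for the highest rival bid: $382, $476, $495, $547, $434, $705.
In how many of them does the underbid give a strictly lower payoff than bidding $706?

6

The deviation hurts exactly when the highest competing bid lies strictly between $342 and $706 — underbidding then forfeits a profitable win.
$382: inside the interval → strictly worse (loss $324).
$476: inside the interval → strictly worse (loss $230).
$495: inside the interval → strictly worse (loss $211).
$547: inside the interval → strictly worse (loss $159).
$434: inside the interval → strictly worse (loss $272).
$705: inside the interval → strictly worse (loss $1).
Count: 6.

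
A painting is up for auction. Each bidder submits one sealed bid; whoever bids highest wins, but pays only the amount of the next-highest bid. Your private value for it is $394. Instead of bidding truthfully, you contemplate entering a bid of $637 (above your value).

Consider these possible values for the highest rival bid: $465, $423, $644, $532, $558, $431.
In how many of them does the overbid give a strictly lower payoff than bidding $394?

The deviation hurts exactly when the highest competing bid lies strictly between $394 and $637 — overbidding then wins at a price above your value.
$465: inside the interval → strictly worse (loss $71).
$423: inside the interval → strictly worse (loss $29).
$644: above both → same outcome either way.
$532: inside the interval → strictly worse (loss $138).
$558: inside the interval → strictly worse (loss $164).
$431: inside the interval → strictly worse (loss $37).
Count: 5.

5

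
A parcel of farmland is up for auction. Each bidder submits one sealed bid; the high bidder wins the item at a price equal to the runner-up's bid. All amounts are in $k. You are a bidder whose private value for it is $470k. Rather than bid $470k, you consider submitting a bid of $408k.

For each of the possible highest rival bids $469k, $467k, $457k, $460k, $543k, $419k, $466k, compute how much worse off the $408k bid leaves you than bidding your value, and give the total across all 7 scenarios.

$82k

The deviation costs you only when the competing bid falls strictly between $408k and $470k; elsewhere both bids give the same outcome.
$469k: truthful payoff $1k, deviation payoff $0k → loss $1k.
$467k: truthful payoff $3k, deviation payoff $0k → loss $3k.
$457k: truthful payoff $13k, deviation payoff $0k → loss $13k.
$460k: truthful payoff $10k, deviation payoff $0k → loss $10k.
$543k: outcomes coincide → loss $0k.
$419k: truthful payoff $51k, deviation payoff $0k → loss $51k.
$466k: truthful payoff $4k, deviation payoff $0k → loss $4k.
Total loss = $1k + $3k + $13k + $10k + $51k + $4k = $82k.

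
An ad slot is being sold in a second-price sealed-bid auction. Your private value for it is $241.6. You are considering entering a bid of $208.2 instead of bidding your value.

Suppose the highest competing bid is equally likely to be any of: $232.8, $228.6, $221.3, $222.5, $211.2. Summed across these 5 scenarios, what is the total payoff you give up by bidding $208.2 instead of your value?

The deviation costs you only when the competing bid falls strictly between $208.2 and $241.6; elsewhere both bids give the same outcome.
$232.8: truthful payoff $8.8, deviation payoff $0 → loss $8.8.
$228.6: truthful payoff $13, deviation payoff $0 → loss $13.
$221.3: truthful payoff $20.3, deviation payoff $0 → loss $20.3.
$222.5: truthful payoff $19.1, deviation payoff $0 → loss $19.1.
$211.2: truthful payoff $30.4, deviation payoff $0 → loss $30.4.
Total loss = $8.8 + $13 + $20.3 + $19.1 + $30.4 = $91.6.
Truthful bidding weakly dominates here: raising your bid can only win items priced above your value, and lowering it can only forfeit items priced below.

$91.6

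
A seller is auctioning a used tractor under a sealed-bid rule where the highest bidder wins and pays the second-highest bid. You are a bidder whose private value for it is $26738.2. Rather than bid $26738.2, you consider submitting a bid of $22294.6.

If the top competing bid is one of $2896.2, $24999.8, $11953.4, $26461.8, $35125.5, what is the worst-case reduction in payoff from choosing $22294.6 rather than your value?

$1738.4

$2896.2: same outcome either way → loss $0.
$24999.8: truthful gives $1738.4, deviation gives $0 → loss $1738.4.
$11953.4: same outcome either way → loss $0.
$26461.8: truthful gives $276.4, deviation gives $0 → loss $276.4.
$35125.5: same outcome either way → loss $0.
Maximum loss: $1738.4.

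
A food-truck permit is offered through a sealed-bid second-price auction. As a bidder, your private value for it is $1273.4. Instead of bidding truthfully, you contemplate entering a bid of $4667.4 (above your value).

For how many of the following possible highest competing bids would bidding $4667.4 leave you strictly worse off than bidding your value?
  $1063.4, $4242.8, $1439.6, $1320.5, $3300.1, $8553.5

4

The deviation hurts exactly when the highest competing bid lies strictly between $1273.4 and $4667.4 — overbidding then wins at a price above your value.
$1063.4: below both → same outcome either way.
$4242.8: inside the interval → strictly worse (loss $2969.4).
$1439.6: inside the interval → strictly worse (loss $166.2).
$1320.5: inside the interval → strictly worse (loss $47.1).
$3300.1: inside the interval → strictly worse (loss $2026.7).
$8553.5: above both → same outcome either way.
Count: 4.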